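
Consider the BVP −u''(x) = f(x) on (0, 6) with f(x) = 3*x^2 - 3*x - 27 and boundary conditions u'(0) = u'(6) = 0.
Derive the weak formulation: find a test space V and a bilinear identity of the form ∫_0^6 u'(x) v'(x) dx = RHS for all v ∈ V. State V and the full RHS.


V = H^1(0, 6) (no boundary constraint on v; u is determined up to an additive constant); weak form: ∫_0^6 u'v' dx = ∫_0^6 (3*x^2 - 3*x - 27) v dx for all v ∈ V.

Multiply both sides by a test function v and integrate from 0 to 6:
  ∫_0^6 −u''(x) v(x) dx = ∫_0^6 f(x) v(x) dx.
Integrate the LHS by parts once:
  ∫_0^6 −u'' v dx = −[u'(x) v(x)]_0^6 + ∫_0^6 u'(x) v'(x) dx.
Thus ∫_0^6 u'(x) v'(x) dx = ∫_0^6 f(x) v(x) dx + [u'(x) v(x)]_0^6.
Choose V so that boundary terms are either known or forced to vanish.
u has homogeneous Neumann: u'(0) = u'(6) = 0. So [u' v]_0^6 = 0·v(6) − 0·v(0) = 0 for any v; take V = H^1(0, 6).
Weak formulation: find u (satisfying any essential BC) such that ∫_0^6 u'(x) v'(x) dx = ∫_0^6 f v dx for all v ∈ V (homogeneous Neumann, so boundary terms vanish).
Substituting f(x) = 3*x^2 - 3*x - 27, the right-hand side is ∫_0^6 (3*x^2 - 3*x - 27) v dx.
Compatibility check (pure Neumann): taking v ≡ 1 ∈ V gives 0 = ∫_0^6 f dx + (0) − (0), i.e. ∫_0^6 f dx must equal u'(0) − u'(6) = 0. Indeed ∫_0^6 (3*x^2 - 3*x - 27) dx = 0, so the data are compatible. The solution is then unique only up to an additive constant (fix it e.g. by requiring ∫_0^6 u dx = 0).


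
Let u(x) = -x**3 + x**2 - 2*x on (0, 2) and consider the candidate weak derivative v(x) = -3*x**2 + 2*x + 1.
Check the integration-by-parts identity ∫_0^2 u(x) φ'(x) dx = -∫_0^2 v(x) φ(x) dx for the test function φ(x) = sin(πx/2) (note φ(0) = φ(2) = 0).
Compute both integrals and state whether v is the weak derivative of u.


LHS = -96/π^3 + 24/π, RHS = -96/π^3 + 12/π. No, v is not the weak derivative of u.

u(x) = -x**3 + x**2 - 2*x, classical derivative u'(x) = -3*x**2 + 2*x - 2.
φ(x) = sin(πx/2), so φ'(x) = π*cos(π*x/2)/2.
Note φ(0) = φ(2) = 0, so the boundary term u·φ vanishes.
LHS = ∫_0^2 u(x) φ'(x) dx = ∫_0^2 (-π*x^3*cos(π*x/2)/2 + π*x^2*cos(π*x/2)/2 - π*x*cos(π*x/2)) dx. Term by term:
  ∫_0^2 π*x^2*cos(π*x/2)/2 dx = -8/π;  ∫_0^2 -π*x*cos(π*x/2) dx = 8/π;  ∫_0^2 -π*x^3*cos(π*x/2)/2 dx = -96/π^3 + 24/π.
Sum: -8/π + 8/π + -96/π^3 + 24/π = -96/π^3 + 24/π.
So LHS = -96/π^3 + 24/π.
∫_0^2 v(x) φ(x) dx = ∫_0^2 (-3*x^2*sin(π*x/2) + 2*x*sin(π*x/2) + sin(π*x/2)) dx. Term by term:
  ∫_0^2 -3*x^2*sin(π*x/2) dx = -24/π + 96/π^3;  ∫_0^2 2*x*sin(π*x/2) dx = 8/π;  ∫_0^2 sin(π*x/2) dx = 4/π.
Sum: -24/π + 96/π^3 + 8/π + 4/π = -12/π + 96/π^3.
So RHS = -∫_0^2 v(x) φ(x) dx = -96/π^3 + 12/π.
LHS − RHS = 12/π ≠ 0, so the identity fails.
(For a valid weak derivative the identity must hold for EVERY test function, in particular this one. The failure shows v is NOT the weak derivative of u.)
Correct weak derivative would be u'(x) = -3*x**2 + 2*x - 2.


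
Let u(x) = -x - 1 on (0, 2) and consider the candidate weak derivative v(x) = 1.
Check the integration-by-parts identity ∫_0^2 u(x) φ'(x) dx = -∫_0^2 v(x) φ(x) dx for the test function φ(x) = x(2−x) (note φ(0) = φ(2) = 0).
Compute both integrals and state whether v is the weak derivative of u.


LHS = 4/3, RHS = -4/3. No, v is not the weak derivative of u.

u(x) = -x - 1, classical derivative u'(x) = -1.
φ(x) = x(2−x), so φ'(x) = 2 - 2*x.
Note φ(0) = φ(2) = 0, so the boundary term u·φ vanishes.
LHS = ∫_0^2 u(x) φ'(x) dx = ∫_0^2 (2*x^2 - 2) dx. Term by term:
  ∫_0^2 2*x^2 dx = 16/3;  ∫_0^2 -2 dx = -4.
Sum: 16/3 − 4 = 4/3.
So LHS = 4/3.
∫_0^2 v(x) φ(x) dx = ∫_0^2 (-x^2 + 2*x) dx. Term by term:
  ∫_0^2 -x^2 dx = -8/3;  ∫_0^2 2*x dx = 4.
Sum: -8/3 + 4 = 4/3.
So RHS = -∫_0^2 v(x) φ(x) dx = -4/3.
LHS − RHS = 8/3 ≠ 0, so the identity fails.
(For a valid weak derivative the identity must hold for EVERY test function, in particular this one. The failure shows v is NOT the weak derivative of u.)
Correct weak derivative would be u'(x) = -1.


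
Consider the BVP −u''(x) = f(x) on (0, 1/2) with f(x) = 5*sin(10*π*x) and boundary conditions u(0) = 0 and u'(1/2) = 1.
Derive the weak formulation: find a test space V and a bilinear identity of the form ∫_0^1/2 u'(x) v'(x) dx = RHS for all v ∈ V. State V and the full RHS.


V = {v ∈ H^1(0, 1/2) : v(0) = 0} (test functions vanish at x = 0 where u is specified); weak form: ∫_0^1/2 u'v' dx = ∫_0^1/2 (5*sin(10*π*x)) v dx + v(1/2) for all v ∈ V.

Multiply both sides by a test function v and integrate from 0 to 1/2:
  ∫_0^1/2 −u''(x) v(x) dx = ∫_0^1/2 f(x) v(x) dx.
Integrate the LHS by parts once:
  ∫_0^1/2 −u'' v dx = −[u'(x) v(x)]_0^1/2 + ∫_0^1/2 u'(x) v'(x) dx.
Thus ∫_0^1/2 u'(x) v'(x) dx = ∫_0^1/2 f(x) v(x) dx + [u'(x) v(x)]_0^1/2.
Choose V so that boundary terms are either known or forced to vanish.
Mixed BC: u(0) = 0 (Dirichlet) and u'(1/2) = 1 (Neumann). Define V = {v ∈ H^1(0, 1/2) : v(0) = 0}. Then [u' v]_0^1/2 = u'(1/2)·v(1/2) − u'(0)·0 = v(1/2).
Weak formulation: find u (satisfying any essential BC) such that ∫_0^1/2 u'(x) v'(x) dx = ∫_0^1/2 f v dx + v(1/2) for all v ∈ V (Dirichlet at 0 absorbed into V; Neumann datum at x = 1/2 contributes the boundary term).
Substituting f(x) = 5*sin(10*π*x), the right-hand side is ∫_0^1/2 (5*sin(10*π*x)) v dx + v(1/2).


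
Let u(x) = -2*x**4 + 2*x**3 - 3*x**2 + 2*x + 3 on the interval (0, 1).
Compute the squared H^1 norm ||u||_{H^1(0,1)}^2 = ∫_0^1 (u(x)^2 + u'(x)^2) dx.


||u||_{H^1}^2 = 4811/315

The H^1 norm (squared) on an interval (0, L) is
  ||u||_{H^1}^2 = ∫_0^L u(x)^2 dx + ∫_0^L u'(x)^2 dx.
Compute u'(x) = -8*x**3 + 6*x**2 - 6*x + 2.
Then u(x)^2 = 4*x**8 - 8*x**7 + 16*x**6 - 20*x**5 + 5*x**4 - 14*x**2 + 12*x + 9 and u'(x)^2 = 64*x**6 - 96*x**5 + 132*x**4 - 104*x**3 + 60*x**2 - 24*x + 4.
Integrate each monomial from 0 to 1 using ∫_0^1 c·x^n dx = c·1^(n+1)/(n+1):
  ∫_0^1 u(x)^2 dx = ∫_0^1 (4*x^8 - 8*x^7 + 16*x^6 - 20*x^5 + 5*x^4 - 14*x^2 + 12*x + 9) dx. Term by term:
    ∫_0^1 4*x^8 dx = 4/9;  ∫_0^1 -8*x^7 dx = -1;  ∫_0^1 16*x^6 dx = 16/7;
    ∫_0^1 -20*x^5 dx = -10/3;  ∫_0^1 5*x^4 dx = 1;  ∫_0^1 -14*x^2 dx = -14/3;
    ∫_0^1 12*x dx = 6;  ∫_0^1 9 dx = 9.
  Sum: 4/9 − 1 + 16/7 − 10/3 + 1 − 14/3 + 6 + 9 = 613/63.
  ∫_0^1 u'(x)^2 dx = ∫_0^1 (64*x^6 - 96*x^5 + 132*x^4 - 104*x^3 + 60*x^2 - 24*x + 4) dx. Term by term:
    ∫_0^1 64*x^6 dx = 64/7;  ∫_0^1 -96*x^5 dx = -16;  ∫_0^1 132*x^4 dx = 132/5;
    ∫_0^1 -104*x^3 dx = -26;  ∫_0^1 60*x^2 dx = 20;  ∫_0^1 -24*x dx = -12;
    ∫_0^1 4 dx = 4.
  Sum: 64/7 − 16 + 132/5 − 26 + 20 − 12 + 4 = 194/35.
Adding: ||u||_{H^1}^2 = 613/63 + 194/35 = 4811/315.


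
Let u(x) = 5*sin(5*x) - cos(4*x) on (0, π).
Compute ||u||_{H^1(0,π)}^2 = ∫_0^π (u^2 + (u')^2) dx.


||u||_{H^1(0,π)}^2 = -1700/9 + 667*π/2

u'(x) = 4*sin(4*x) + 25*cos(5*x).
Expand u² and (u')² and integrate term by term on (0, π), using: for integers n ≥ 1, ∫_0^π sin²(nx) dx = ∫_0^π cos²(nx) dx = π/2; for n ≠ n', ∫_0^π sin(nx)sin(n'x) dx = ∫_0^π cos(nx)cos(n'x) dx = 0; and by product-to-sum, ∫_0^π sin(nx)cos(n'x) dx = ½∫_0^π [sin((n+n')x) + sin((n−n')x)] dx, which is 0 when n+n' is even and 2n/(n²−n'²) when n+n' is odd (it need not vanish on (0, π)).
  u² squared terms: (-1)²·∫cos(4x)² dx = 1·π/2 = π/2;  (5)²·∫sin(5x)² dx = 25·π/2 = 25*π/2.
  u² cross terms: 2·(-1)·(5)·∫cos(4x)·sin(5x) dx = -10·(10/9) = -100/9.
  So ∫_0^π u² dx = π/2 + 25*π/2 − 100/9 = -100/9 + 13*π.
  (u')² squared terms: (4)²·∫sin(4x)² dx = 16·π/2 = 8*π;  (25)²·∫cos(5x)² dx = 625·π/2 = 625*π/2.
  (u')² cross terms: 2·(4)·(25)·∫sin(4x)·cos(5x) dx = 200·(-8/9) = -1600/9.
  So ∫_0^π (u')² dx = 8*π + 625*π/2 − 1600/9 = -1600/9 + 641*π/2.
||u||_{H^1}^2 = (-100/9 + 13*π) + (-1600/9 + 641*π/2) = -1700/9 + 667*π/2.


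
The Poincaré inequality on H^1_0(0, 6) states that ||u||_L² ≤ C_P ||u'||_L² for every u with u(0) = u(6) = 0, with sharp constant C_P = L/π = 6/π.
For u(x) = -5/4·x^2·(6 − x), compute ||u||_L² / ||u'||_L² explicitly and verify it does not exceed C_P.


||u||_L² / ||u'||_L² = 3*sqrt(14)/7 < C_P = 6/π.

u(x) = -5/4·x^2·(6 − x), so u'(x) = 15*x*(x - 4)/4.
u(x) = -5/4·x^2·(6 − x) vanishes at x = 0 and x = 6, so u ∈ H^1_0(0, 6). Differentiate via the product rule and integrate the resulting polynomials term by term.
  ∫_0^6 u² dx = ∫_0^6 (25*x^6/16 - 75*x^5/4 + 225*x^4/4) dx. Term by term:
    ∫_0^6 25*x^6/16 dx = 437400/7;  ∫_0^6 -75*x^5/4 dx = -145800;  ∫_0^6 225*x^4/4 dx = 87480.
  Sum: 437400/7 − 145800 + 87480 = 29160/7.
  ∫_0^6 (u')² dx = ∫_0^6 (225*x^4/16 - 225*x^3/2 + 225*x^2) dx. Term by term:
    ∫_0^6 225*x^4/16 dx = 21870;  ∫_0^6 -225*x^3/2 dx = -36450;  ∫_0^6 225*x^2 dx = 16200.
  Sum: 21870 − 36450 + 16200 = 1620.
∫_0^6 u² dx = 29160/7, so ||u||_L² = 54*sqrt(70)/7.
∫_0^6 (u')² dx = 1620, so ||u'||_L² = 18*sqrt(5).
Ratio ||u||_L² / ||u'||_L² = 3*sqrt(14)/7.
Sharp Poincaré constant on H^1_0(0, 6) is C_P = L/π = 6/π, achieved by sin(π/6·x).
A polynomial bump cannot attain the sharp Poincaré constant (only the first sine eigenfunction does), so the ratio is strictly less than C_P, consistent with ||u||_L² ≤ C_P ||u'||_L².


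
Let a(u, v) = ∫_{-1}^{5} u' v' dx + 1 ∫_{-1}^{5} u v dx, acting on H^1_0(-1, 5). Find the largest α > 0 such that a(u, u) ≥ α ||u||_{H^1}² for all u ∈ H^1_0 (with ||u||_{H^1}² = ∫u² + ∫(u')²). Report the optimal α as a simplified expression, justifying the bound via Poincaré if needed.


α = 1

Coercivity of a(·,·) on H^1_0(-1, 5) means a(u, u) ≥ α ||u||_{H^1}² for every u ∈ H^1_0.
The interval has length L = 6, and Poincaré/coercivity depend only on L. Here a(u, u) = ∫(u')² + (1)·∫u².
Here c = 1 ≥ 1, so a(u,u) = ∫(u')² + c∫u² ≥ ∫(u')² + ∫u² = ||u||_{H^1}², i.e. α = 1 works. No larger α is possible: a(u,u) ≥ α||u||_{H^1}² means (1−α)∫(u')² ≥ (α−c)∫u², and for the modes u_n = sin(nπ(x−x₀)/L) (x₀ the left endpoint) one has ∫u_n²/∫(u_n')² = (L/(nπ))² → 0, so a(u_n,u_n)/||u_n||_{H^1}² → 1. Hence the optimal constant is α = 1.
Therefore α = 1.


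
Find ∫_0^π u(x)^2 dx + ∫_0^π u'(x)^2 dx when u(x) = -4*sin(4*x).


||u||_{H^1(0,π)}^2 = 136*π

u'(x) = -16*cos(4*x).
Expand u² and (u')² and integrate term by term on (0, π), using: for integers n ≥ 1, ∫_0^π sin²(nx) dx = ∫_0^π cos²(nx) dx = π/2; for n ≠ n', ∫_0^π sin(nx)sin(n'x) dx = ∫_0^π cos(nx)cos(n'x) dx = 0; and by product-to-sum, ∫_0^π sin(nx)cos(n'x) dx = ½∫_0^π [sin((n+n')x) + sin((n−n')x)] dx, which is 0 when n+n' is even and 2n/(n²−n'²) when n+n' is odd (it need not vanish on (0, π)).
  u² squared terms: (-4)²·∫sin(4x)² dx = 16·π/2 = 8*π.
  So ∫_0^π u² dx = 8*π.
  (u')² squared terms: (-16)²·∫cos(4x)² dx = 256·π/2 = 128*π.
  So ∫_0^π (u')² dx = 128*π.
||u||_{H^1}^2 = (8*π) + (128*π) = 136*π.


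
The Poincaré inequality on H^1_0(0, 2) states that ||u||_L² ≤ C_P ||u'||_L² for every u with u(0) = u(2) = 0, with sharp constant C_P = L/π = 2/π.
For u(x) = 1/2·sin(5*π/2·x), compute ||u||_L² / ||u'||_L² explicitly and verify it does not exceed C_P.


||u||_L² / ||u'||_L² = 2/(5*π) < C_P = 2/π.

u(x) = 1/2·sin(5*π/2·x), so u'(x) = 5*π*cos(5*π*x/2)/4.
Writing u(x) = A·sin(kπx/L) with A = 1/2 and k = 5, use ∫_0^L sin²(kπx/L) dx = L/2 and ∫_0^L cos²(kπx/L) dx = L/2.
u² = 1/4·sin²(5*π/2·x) and (u')² = 25*π^2/16·cos²(5*π/2·x), and each of sin², cos² integrates to L/2 = 1 over (0, 2).
∫_0^2 u² dx = 1/4, so ||u||_L² = 1/2.
∫_0^2 (u')² dx = 25*π^2/16, so ||u'||_L² = 5*π/4.
Ratio ||u||_L² / ||u'||_L² = 2/(5*π).
Sharp Poincaré constant on H^1_0(0, 2) is C_P = L/π = 2/π, achieved by sin(π/2·x).
This is the k = 5 harmonic; the ratio L/(kπ) is strictly less than C_P = L/π, consistent with the sharp inequality ||u||_L² ≤ C_P ||u'||_L².


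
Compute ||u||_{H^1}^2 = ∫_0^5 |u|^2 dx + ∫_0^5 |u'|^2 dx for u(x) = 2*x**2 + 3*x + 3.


||u||_{H^1}^2 = 19595/3

The H^1 norm (squared) on an interval (0, L) is
  ||u||_{H^1}^2 = ∫_0^L u(x)^2 dx + ∫_0^L u'(x)^2 dx.
Compute u'(x) = 4*x + 3.
Then u(x)^2 = 4*x**4 + 12*x**3 + 21*x**2 + 18*x + 9 and u'(x)^2 = 16*x**2 + 24*x + 9.
Integrate each monomial from 0 to 5 using ∫_0^5 c·x^n dx = c·5^(n+1)/(n+1):
  ∫_0^5 u(x)^2 dx = ∫_0^5 (4*x^4 + 12*x^3 + 21*x^2 + 18*x + 9) dx. Term by term:
    ∫_0^5 4*x^4 dx = 2500;  ∫_0^5 12*x^3 dx = 1875;  ∫_0^5 21*x^2 dx = 875;
    ∫_0^5 18*x dx = 225;  ∫_0^5 9 dx = 45.
  Sum: 2500 + 1875 + 875 + 225 + 45 = 5520.
  ∫_0^5 u'(x)^2 dx = ∫_0^5 (16*x^2 + 24*x + 9) dx. Term by term:
    ∫_0^5 16*x^2 dx = 2000/3;  ∫_0^5 24*x dx = 300;  ∫_0^5 9 dx = 45.
  Sum: 2000/3 + 300 + 45 = 3035/3.
Adding: ||u||_{H^1}^2 = 5520 + 3035/3 = 19595/3.


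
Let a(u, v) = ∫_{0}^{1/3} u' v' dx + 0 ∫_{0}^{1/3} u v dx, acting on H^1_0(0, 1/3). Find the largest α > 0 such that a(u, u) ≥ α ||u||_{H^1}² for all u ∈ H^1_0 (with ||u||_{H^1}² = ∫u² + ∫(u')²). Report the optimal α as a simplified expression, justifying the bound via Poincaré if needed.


α = 9*π^2/(1 + 9*π^2)

Coercivity of a(·,·) on H^1_0(0, 1/3) means a(u, u) ≥ α ||u||_{H^1}² for every u ∈ H^1_0.
The interval has length L = 1/3, and Poincaré/coercivity depend only on L. Here a(u, u) = ∫(u')² + (0)·∫u².
Here c = 0, so a(u,u) = ∫(u')² alone. The condition a(u,u) ≥ α||u||_{H^1}² reads (1−α)∫(u')² ≥ (α−c)∫u². Any admissible α is ≤ 1 (rapidly oscillating u have ∫u²/∫(u')² → 0), and α = 1 would force 0 ≥ (1−c)∫u², impossible since c < 1; so 1−α > 0. By the sharp Poincaré inequality on H^1_0 of an interval of length L, ∫(u')² ≥ (π/L)²∫u² with equality for the first sine mode sin(π(x−x₀)/L) (x₀ the left endpoint), so the inequality holds for all u iff (1−α)(π/L)² ≥ α − c, i.e. α ≤ ((π/L)² + c)/((π/L)² + 1) = (1 + c(L/π)²)/(1 + (L/π)²). (Direct route, valid since c ≤ 0: Poincaré gives c∫u² ≥ c(L/π)²∫(u')², so a(u,u) ≥ (1 + c(L/π)²)∫(u')², while ||u||_{H^1}² ≤ (1 + (L/π)²)∫(u')²; dividing yields the same α.) With (π/L)² = 9*π^2 and c = 0, the largest admissible constant is α = ((π/L)² + c)/((π/L)² + 1).
Simplifying, α = 9*π^2/(1 + 9*π^2).


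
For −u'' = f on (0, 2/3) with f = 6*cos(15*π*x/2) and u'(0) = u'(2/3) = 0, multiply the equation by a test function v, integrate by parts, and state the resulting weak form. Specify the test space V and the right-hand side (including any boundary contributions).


V = H^1(0, 2/3) (no boundary constraint on v; u is determined up to an additive constant); weak form: ∫_0^2/3 u'v' dx = ∫_0^2/3 (6*cos(15*π*x/2)) v dx for all v ∈ V.

Multiply both sides by a test function v and integrate from 0 to 2/3:
  ∫_0^2/3 −u''(x) v(x) dx = ∫_0^2/3 f(x) v(x) dx.
Integrate the LHS by parts once:
  ∫_0^2/3 −u'' v dx = −[u'(x) v(x)]_0^2/3 + ∫_0^2/3 u'(x) v'(x) dx.
Thus ∫_0^2/3 u'(x) v'(x) dx = ∫_0^2/3 f(x) v(x) dx + [u'(x) v(x)]_0^2/3.
Choose V so that boundary terms are either known or forced to vanish.
u has homogeneous Neumann: u'(0) = u'(2/3) = 0. So [u' v]_0^2/3 = 0·v(2/3) − 0·v(0) = 0 for any v; take V = H^1(0, 2/3).
Weak formulation: find u (satisfying any essential BC) such that ∫_0^2/3 u'(x) v'(x) dx = ∫_0^2/3 f v dx for all v ∈ V (homogeneous Neumann, so boundary terms vanish).
Substituting f(x) = 6*cos(15*π*x/2), the right-hand side is ∫_0^2/3 (6*cos(15*π*x/2)) v dx.
Compatibility check (pure Neumann): taking v ≡ 1 ∈ V gives 0 = ∫_0^2/3 f dx + (0) − (0), i.e. ∫_0^2/3 f dx must equal u'(0) − u'(2/3) = 0. Indeed ∫_0^2/3 (6*cos(15*π*x/2)) dx = 0, so the data are compatible. The solution is then unique only up to an additive constant (fix it e.g. by requiring ∫_0^2/3 u dx = 0).


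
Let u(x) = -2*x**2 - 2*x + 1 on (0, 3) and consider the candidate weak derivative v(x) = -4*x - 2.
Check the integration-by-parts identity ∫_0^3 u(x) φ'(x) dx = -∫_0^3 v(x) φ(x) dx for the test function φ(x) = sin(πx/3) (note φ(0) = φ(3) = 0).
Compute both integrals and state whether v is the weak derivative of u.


LHS = 48/π, RHS = 48/π. Yes, v = u' weakly.

u(x) = -2*x**2 - 2*x + 1, classical derivative u'(x) = -4*x - 2.
φ(x) = sin(πx/3), so φ'(x) = π*cos(π*x/3)/3.
Note φ(0) = φ(3) = 0, so the boundary term u·φ vanishes.
LHS = ∫_0^3 u(x) φ'(x) dx = ∫_0^3 (-2*π*x^2*cos(π*x/3)/3 - 2*π*x*cos(π*x/3)/3 + π*cos(π*x/3)/3) dx. Term by term:
  ∫_0^3 π*cos(π*x/3)/3 dx = 0;  ∫_0^3 -2*π*x*cos(π*x/3)/3 dx = 12/π;  ∫_0^3 -2*π*x^2*cos(π*x/3)/3 dx = 36/π.
Sum: 0 + 12/π + 36/π = 48/π.
So LHS = 48/π.
∫_0^3 v(x) φ(x) dx = ∫_0^3 (-4*x*sin(π*x/3) - 2*sin(π*x/3)) dx. Term by term:
  ∫_0^3 -2*sin(π*x/3) dx = -12/π;  ∫_0^3 -4*x*sin(π*x/3) dx = -36/π.
Sum: -12/π − 36/π = -48/π.
So RHS = -∫_0^3 v(x) φ(x) dx = 48/π.
LHS = RHS, so the identity holds for this test φ.
Moreover u is smooth here and v(x) = u'(x) = -4*x - 2 pointwise, so the identity holds for every test function. Hence v is the weak derivative of u.


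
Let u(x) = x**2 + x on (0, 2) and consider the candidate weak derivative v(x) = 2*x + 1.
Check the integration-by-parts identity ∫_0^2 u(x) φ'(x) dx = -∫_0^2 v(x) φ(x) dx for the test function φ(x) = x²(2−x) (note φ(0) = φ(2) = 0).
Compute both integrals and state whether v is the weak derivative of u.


LHS = -68/15, RHS = -68/15. Yes, v = u' weakly.

u(x) = x**2 + x, classical derivative u'(x) = 2*x + 1.
φ(x) = x²(2−x), so φ'(x) = x*(4 - 3*x).
Note φ(0) = φ(2) = 0, so the boundary term u·φ vanishes.
LHS = ∫_0^2 u(x) φ'(x) dx = ∫_0^2 (-3*x^4 + x^3 + 4*x^2) dx. Term by term:
  ∫_0^2 -3*x^4 dx = -96/5;  ∫_0^2 x^3 dx = 4;  ∫_0^2 4*x^2 dx = 32/3.
Sum: -96/5 + 4 + 32/3 = -68/15.
So LHS = -68/15.
∫_0^2 v(x) φ(x) dx = ∫_0^2 (-2*x^4 + 3*x^3 + 2*x^2) dx. Term by term:
  ∫_0^2 -2*x^4 dx = -64/5;  ∫_0^2 3*x^3 dx = 12;  ∫_0^2 2*x^2 dx = 16/3.
Sum: -64/5 + 12 + 16/3 = 68/15.
So RHS = -∫_0^2 v(x) φ(x) dx = -68/15.
LHS = RHS, so the identity holds for this test φ.
Moreover u is smooth here and v(x) = u'(x) = 2*x + 1 pointwise, so the identity holds for every test function. Hence v is the weak derivative of u.


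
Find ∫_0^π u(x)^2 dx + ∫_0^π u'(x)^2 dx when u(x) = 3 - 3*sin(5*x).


||u||_{H^1(0,π)}^2 = -36/5 + 126*π

u'(x) = -15*cos(5*x).
Expand u² and (u')² and integrate term by term on (0, π), using: for integers n ≥ 1, ∫_0^π sin²(nx) dx = ∫_0^π cos²(nx) dx = π/2; for n ≠ n', ∫_0^π sin(nx)sin(n'x) dx = ∫_0^π cos(nx)cos(n'x) dx = 0; and by product-to-sum, ∫_0^π sin(nx)cos(n'x) dx = ½∫_0^π [sin((n+n')x) + sin((n−n')x)] dx, which is 0 when n+n' is even and 2n/(n²−n'²) when n+n' is odd (it need not vanish on (0, π)). For the constant mode: ∫_0^π 1 dx = π, ∫_0^π cos(nx) dx = 0, ∫_0^π sin(nx) dx = (1−(−1)^n)/n.
  u² squared terms: (3)²·∫1 dx = 9·π = 9*π;  (-3)²·∫sin(5x)² dx = 9·π/2 = 9*π/2.
  u² cross terms: 2·(3)·(-3)·∫1·sin(5x) dx = -18·(2/5) = -36/5.
  So ∫_0^π u² dx = 9*π + 9*π/2 − 36/5 = -36/5 + 27*π/2.
  (u')² squared terms: (-15)²·∫cos(5x)² dx = 225·π/2 = 225*π/2.
  So ∫_0^π (u')² dx = 225*π/2.
||u||_{H^1}^2 = (-36/5 + 27*π/2) + (225*π/2) = -36/5 + 126*π.


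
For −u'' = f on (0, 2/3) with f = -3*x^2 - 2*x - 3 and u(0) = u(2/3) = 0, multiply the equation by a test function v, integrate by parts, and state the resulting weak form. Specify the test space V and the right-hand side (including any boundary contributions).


V = H^1_0(0, 2/3) (so v(0) = v(2/3) = 0); weak form: ∫_0^2/3 u'v' dx = ∫_0^2/3 (-3*x^2 - 2*x - 3) v dx for all v ∈ V.

Multiply both sides by a test function v and integrate from 0 to 2/3:
  ∫_0^2/3 −u''(x) v(x) dx = ∫_0^2/3 f(x) v(x) dx.
Integrate the LHS by parts once:
  ∫_0^2/3 −u'' v dx = −[u'(x) v(x)]_0^2/3 + ∫_0^2/3 u'(x) v'(x) dx.
Thus ∫_0^2/3 u'(x) v'(x) dx = ∫_0^2/3 f(x) v(x) dx + [u'(x) v(x)]_0^2/3.
Choose V so that boundary terms are either known or forced to vanish.
u is Dirichlet: u(0) = u(2/3) = 0. Let V = H^1_0(0, 2/3); then v(0) = v(2/3) = 0, and [u' v]_0^2/3 = 0.
Weak formulation: find u (satisfying any essential BC) such that ∫_0^2/3 u'(x) v'(x) dx = ∫_0^2/3 f v dx for all v ∈ V.
Substituting f(x) = -3*x^2 - 2*x - 3, the right-hand side is ∫_0^2/3 (-3*x^2 - 2*x - 3) v dx.


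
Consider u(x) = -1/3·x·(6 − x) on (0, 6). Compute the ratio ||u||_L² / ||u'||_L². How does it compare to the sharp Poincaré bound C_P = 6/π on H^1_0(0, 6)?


||u||_L² / ||u'||_L² = 3*sqrt(10)/5 < C_P = 6/π.

u(x) = -1/3·x·(6 − x), so u'(x) = 2*x/3 - 2.
u(x) = -1/3·x·(6 − x) vanishes at x = 0 and x = 6, so u ∈ H^1_0(0, 6). Differentiate via the product rule and integrate the resulting polynomials term by term.
  ∫_0^6 u² dx = ∫_0^6 (x^4/9 - 4*x^3/3 + 4*x^2) dx. Term by term:
    ∫_0^6 x^4/9 dx = 864/5;  ∫_0^6 -4*x^3/3 dx = -432;  ∫_0^6 4*x^2 dx = 288.
  Sum: 864/5 − 432 + 288 = 144/5.
  ∫_0^6 (u')² dx = ∫_0^6 (4*x^2/9 - 8*x/3 + 4) dx. Term by term:
    ∫_0^6 4*x^2/9 dx = 32;  ∫_0^6 -8*x/3 dx = -48;  ∫_0^6 4 dx = 24.
  Sum: 32 − 48 + 24 = 8.
∫_0^6 u² dx = 144/5, so ||u||_L² = 12*sqrt(5)/5.
∫_0^6 (u')² dx = 8, so ||u'||_L² = 2*sqrt(2).
Ratio ||u||_L² / ||u'||_L² = 3*sqrt(10)/5.
Sharp Poincaré constant on H^1_0(0, 6) is C_P = L/π = 6/π, achieved by sin(π/6·x).
A polynomial bump cannot attain the sharp Poincaré constant (only the first sine eigenfunction does), so the ratio is strictly less than C_P, consistent with ||u||_L² ≤ C_P ||u'||_L².


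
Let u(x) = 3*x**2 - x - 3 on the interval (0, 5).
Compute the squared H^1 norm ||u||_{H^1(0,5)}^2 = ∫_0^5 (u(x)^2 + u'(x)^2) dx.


||u||_{H^1}^2 = 32725/6

The H^1 norm (squared) on an interval (0, L) is
  ||u||_{H^1}^2 = ∫_0^L u(x)^2 dx + ∫_0^L u'(x)^2 dx.
Compute u'(x) = 6*x - 1.
Then u(x)^2 = 9*x**4 - 6*x**3 - 17*x**2 + 6*x + 9 and u'(x)^2 = 36*x**2 - 12*x + 1.
Integrate each monomial from 0 to 5 using ∫_0^5 c·x^n dx = c·5^(n+1)/(n+1):
  ∫_0^5 u(x)^2 dx = ∫_0^5 (9*x^4 - 6*x^3 - 17*x^2 + 6*x + 9) dx. Term by term:
    ∫_0^5 9*x^4 dx = 5625;  ∫_0^5 -6*x^3 dx = -1875/2;  ∫_0^5 -17*x^2 dx = -2125/3;
    ∫_0^5 6*x dx = 75;  ∫_0^5 9 dx = 45.
  Sum: 5625 − 1875/2 − 2125/3 + 75 + 45 = 24595/6.
  ∫_0^5 u'(x)^2 dx = ∫_0^5 (36*x^2 - 12*x + 1) dx. Term by term:
    ∫_0^5 36*x^2 dx = 1500;  ∫_0^5 -12*x dx = -150;  ∫_0^5 1 dx = 5.
  Sum: 1500 − 150 + 5 = 1355.
Adding: ||u||_{H^1}^2 = 24595/6 + 1355 = 32725/6.


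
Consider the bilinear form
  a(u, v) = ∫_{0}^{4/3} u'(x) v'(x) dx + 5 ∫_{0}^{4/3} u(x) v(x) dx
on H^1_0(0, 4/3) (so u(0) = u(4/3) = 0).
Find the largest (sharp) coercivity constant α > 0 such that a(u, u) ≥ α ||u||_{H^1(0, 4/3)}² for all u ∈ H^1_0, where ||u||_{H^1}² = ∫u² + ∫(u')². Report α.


α = 1

Coercivity of a(·,·) on H^1_0(0, 4/3) means a(u, u) ≥ α ||u||_{H^1}² for every u ∈ H^1_0.
The interval has length L = 4/3, and Poincaré/coercivity depend only on L. Here a(u, u) = ∫(u')² + (5)·∫u².
Here c = 5 ≥ 1, so a(u,u) = ∫(u')² + c∫u² ≥ ∫(u')² + ∫u² = ||u||_{H^1}², i.e. α = 1 works. No larger α is possible: a(u,u) ≥ α||u||_{H^1}² means (1−α)∫(u')² ≥ (α−c)∫u², and for the modes u_n = sin(nπ(x−x₀)/L) (x₀ the left endpoint) one has ∫u_n²/∫(u_n')² = (L/(nπ))² → 0, so a(u_n,u_n)/||u_n||_{H^1}² → 1. Hence the optimal constant is α = 1.
Therefore α = 1.


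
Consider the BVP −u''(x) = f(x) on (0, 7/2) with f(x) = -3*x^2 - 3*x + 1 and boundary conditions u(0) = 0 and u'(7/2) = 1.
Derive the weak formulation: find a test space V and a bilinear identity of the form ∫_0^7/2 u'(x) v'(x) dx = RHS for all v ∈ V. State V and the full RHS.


V = {v ∈ H^1(0, 7/2) : v(0) = 0} (test functions vanish at x = 0 where u is specified); weak form: ∫_0^7/2 u'v' dx = ∫_0^7/2 (-3*x^2 - 3*x + 1) v dx + v(7/2) for all v ∈ V.

Multiply both sides by a test function v and integrate from 0 to 7/2:
  ∫_0^7/2 −u''(x) v(x) dx = ∫_0^7/2 f(x) v(x) dx.
Integrate the LHS by parts once:
  ∫_0^7/2 −u'' v dx = −[u'(x) v(x)]_0^7/2 + ∫_0^7/2 u'(x) v'(x) dx.
Thus ∫_0^7/2 u'(x) v'(x) dx = ∫_0^7/2 f(x) v(x) dx + [u'(x) v(x)]_0^7/2.
Choose V so that boundary terms are either known or forced to vanish.
Mixed BC: u(0) = 0 (Dirichlet) and u'(7/2) = 1 (Neumann). Define V = {v ∈ H^1(0, 7/2) : v(0) = 0}. Then [u' v]_0^7/2 = u'(7/2)·v(7/2) − u'(0)·0 = v(7/2).
Weak formulation: find u (satisfying any essential BC) such that ∫_0^7/2 u'(x) v'(x) dx = ∫_0^7/2 f v dx + v(7/2) for all v ∈ V (Dirichlet at 0 absorbed into V; Neumann datum at x = 7/2 contributes the boundary term).
Substituting f(x) = -3*x^2 - 3*x + 1, the right-hand side is ∫_0^7/2 (-3*x^2 - 3*x + 1) v dx + v(7/2).


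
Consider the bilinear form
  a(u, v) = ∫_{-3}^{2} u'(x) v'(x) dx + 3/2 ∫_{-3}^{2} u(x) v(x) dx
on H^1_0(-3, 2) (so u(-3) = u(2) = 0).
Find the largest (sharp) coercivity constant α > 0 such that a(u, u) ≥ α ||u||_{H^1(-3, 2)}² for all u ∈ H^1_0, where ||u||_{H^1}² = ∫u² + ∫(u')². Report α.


α = 1

Coercivity of a(·,·) on H^1_0(-3, 2) means a(u, u) ≥ α ||u||_{H^1}² for every u ∈ H^1_0.
The interval has length L = 5, and Poincaré/coercivity depend only on L. Here a(u, u) = ∫(u')² + (3/2)·∫u².
Here c = 3/2 ≥ 1, so a(u,u) = ∫(u')² + c∫u² ≥ ∫(u')² + ∫u² = ||u||_{H^1}², i.e. α = 1 works. No larger α is possible: a(u,u) ≥ α||u||_{H^1}² means (1−α)∫(u')² ≥ (α−c)∫u², and for the modes u_n = sin(nπ(x−x₀)/L) (x₀ the left endpoint) one has ∫u_n²/∫(u_n')² = (L/(nπ))² → 0, so a(u_n,u_n)/||u_n||_{H^1}² → 1. Hence the optimal constant is α = 1.
Therefore α = 1.


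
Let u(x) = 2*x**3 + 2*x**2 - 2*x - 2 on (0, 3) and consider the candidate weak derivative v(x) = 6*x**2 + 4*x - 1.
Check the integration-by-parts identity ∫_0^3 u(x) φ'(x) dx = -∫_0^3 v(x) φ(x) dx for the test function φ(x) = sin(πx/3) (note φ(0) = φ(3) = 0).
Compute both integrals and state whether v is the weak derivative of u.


LHS = -186/π + 648/π^3, RHS = -192/π + 648/π^3. No, v is not the weak derivative of u.

u(x) = 2*x**3 + 2*x**2 - 2*x - 2, classical derivative u'(x) = 6*x**2 + 4*x - 2.
φ(x) = sin(πx/3), so φ'(x) = π*cos(π*x/3)/3.
Note φ(0) = φ(3) = 0, so the boundary term u·φ vanishes.
LHS = ∫_0^3 u(x) φ'(x) dx = ∫_0^3 (2*π*x^3*cos(π*x/3)/3 + 2*π*x^2*cos(π*x/3)/3 - 2*π*x*cos(π*x/3)/3 - 2*π*cos(π*x/3)/3) dx. Term by term:
  ∫_0^3 -2*π*cos(π*x/3)/3 dx = 0;  ∫_0^3 -2*π*x*cos(π*x/3)/3 dx = 12/π;  ∫_0^3 2*π*x^2*cos(π*x/3)/3 dx = -36/π;
  ∫_0^3 2*π*x^3*cos(π*x/3)/3 dx = -162/π + 648/π^3.
Sum: 0 + 12/π − 36/π + -162/π + 648/π^3 = -186/π + 648/π^3.
So LHS = -186/π + 648/π^3.
∫_0^3 v(x) φ(x) dx = ∫_0^3 (6*x^2*sin(π*x/3) + 4*x*sin(π*x/3) - sin(π*x/3)) dx. Term by term:
  ∫_0^3 -sin(π*x/3) dx = -6/π;  ∫_0^3 4*x*sin(π*x/3) dx = 36/π;  ∫_0^3 6*x^2*sin(π*x/3) dx = -648/π^3 + 162/π.
Sum: -6/π + 36/π + -648/π^3 + 162/π = -648/π^3 + 192/π.
So RHS = -∫_0^3 v(x) φ(x) dx = -192/π + 648/π^3.
LHS − RHS = 6/π ≠ 0, so the identity fails.
(For a valid weak derivative the identity must hold for EVERY test function, in particular this one. The failure shows v is NOT the weak derivative of u.)
Correct weak derivative would be u'(x) = 6*x**2 + 4*x - 2.


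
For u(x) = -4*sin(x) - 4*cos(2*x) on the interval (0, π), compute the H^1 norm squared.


||u||_{H^1(0,π)}^2 = -320/3 + 56*π

u'(x) = 8*sin(2*x) - 4*cos(x).
Expand u² and (u')² and integrate term by term on (0, π), using: for integers n ≥ 1, ∫_0^π sin²(nx) dx = ∫_0^π cos²(nx) dx = π/2; for n ≠ n', ∫_0^π sin(nx)sin(n'x) dx = ∫_0^π cos(nx)cos(n'x) dx = 0; and by product-to-sum, ∫_0^π sin(nx)cos(n'x) dx = ½∫_0^π [sin((n+n')x) + sin((n−n')x)] dx, which is 0 when n+n' is even and 2n/(n²−n'²) when n+n' is odd (it need not vanish on (0, π)).
  u² squared terms: (-4)²·∫cos(2x)² dx = 16·π/2 = 8*π;  (-4)²·∫sin(x)² dx = 16·π/2 = 8*π.
  u² cross terms: 2·(-4)·(-4)·∫cos(2x)·sin(x) dx = 32·(-2/3) = -64/3.
  So ∫_0^π u² dx = 8*π + 8*π − 64/3 = -64/3 + 16*π.
  (u')² squared terms: (-4)²·∫cos(x)² dx = 16·π/2 = 8*π;  (8)²·∫sin(2x)² dx = 64·π/2 = 32*π.
  (u')² cross terms: 2·(-4)·(8)·∫cos(x)·sin(2x) dx = -64·(4/3) = -256/3.
  So ∫_0^π (u')² dx = 8*π + 32*π − 256/3 = -256/3 + 40*π.
||u||_{H^1}^2 = (-64/3 + 16*π) + (-256/3 + 40*π) = -320/3 + 56*π.


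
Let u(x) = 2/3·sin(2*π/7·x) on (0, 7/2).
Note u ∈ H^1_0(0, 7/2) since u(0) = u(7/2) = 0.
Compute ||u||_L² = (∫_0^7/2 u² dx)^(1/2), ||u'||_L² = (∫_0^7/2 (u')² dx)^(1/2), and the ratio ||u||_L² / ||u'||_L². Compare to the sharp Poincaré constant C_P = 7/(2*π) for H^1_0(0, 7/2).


||u||_L² / ||u'||_L² = 7/(2*π) = C_P.

u(x) = 2/3·sin(2*π/7·x), so u'(x) = 4*π*cos(2*π*x/7)/21.
Writing u(x) = A·sin(kπx/L) with A = 2/3 and k = 1, use ∫_0^L sin²(kπx/L) dx = L/2 and ∫_0^L cos²(kπx/L) dx = L/2.
u² = 4/9·sin²(2*π/7·x) and (u')² = 16*π^2/441·cos²(2*π/7·x), and each of sin², cos² integrates to L/2 = 7/4 over (0, 7/2).
∫_0^7/2 u² dx = 7/9, so ||u||_L² = sqrt(7)/3.
∫_0^7/2 (u')² dx = 4*π^2/63, so ||u'||_L² = 2*sqrt(7)*π/21.
Ratio ||u||_L² / ||u'||_L² = 7/(2*π).
Sharp Poincaré constant on H^1_0(0, 7/2) is C_P = L/π = 7/(2*π), achieved by sin(2*π/7·x).
This is the k = 1 eigenfunction (up to amplitude), so the ratio equals the sharp Poincaré constant exactly.


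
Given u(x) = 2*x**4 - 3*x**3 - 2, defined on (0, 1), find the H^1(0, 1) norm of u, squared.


||u||_{H^1}^2 = 4393/630

The H^1 norm (squared) on an interval (0, L) is
  ||u||_{H^1}^2 = ∫_0^L u(x)^2 dx + ∫_0^L u'(x)^2 dx.
Compute u'(x) = 8*x**3 - 9*x**2.
Then u(x)^2 = 4*x**8 - 12*x**7 + 9*x**6 - 8*x**4 + 12*x**3 + 4 and u'(x)^2 = 64*x**6 - 144*x**5 + 81*x**4.
Integrate each monomial from 0 to 1 using ∫_0^1 c·x^n dx = c·1^(n+1)/(n+1):
  ∫_0^1 u(x)^2 dx = ∫_0^1 (4*x^8 - 12*x^7 + 9*x^6 - 8*x^4 + 12*x^3 + 4) dx. Term by term:
    ∫_0^1 4*x^8 dx = 4/9;  ∫_0^1 -12*x^7 dx = -3/2;  ∫_0^1 9*x^6 dx = 9/7;
    ∫_0^1 -8*x^4 dx = -8/5;  ∫_0^1 12*x^3 dx = 3;  ∫_0^1 4 dx = 4.
  Sum: 4/9 − 3/2 + 9/7 − 8/5 + 3 + 4 = 3547/630.
  ∫_0^1 u'(x)^2 dx = ∫_0^1 (64*x^6 - 144*x^5 + 81*x^4) dx. Term by term:
    ∫_0^1 64*x^6 dx = 64/7;  ∫_0^1 -144*x^5 dx = -24;  ∫_0^1 81*x^4 dx = 81/5.
  Sum: 64/7 − 24 + 81/5 = 47/35.
Adding: ||u||_{H^1}^2 = 3547/630 + 47/35 = 4393/630.


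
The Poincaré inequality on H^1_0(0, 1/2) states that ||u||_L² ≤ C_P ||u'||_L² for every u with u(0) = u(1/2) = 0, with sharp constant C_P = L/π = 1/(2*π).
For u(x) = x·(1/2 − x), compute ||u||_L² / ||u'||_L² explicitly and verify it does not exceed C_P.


||u||_L² / ||u'||_L² = sqrt(10)/20 < C_P = 1/(2*π).

u(x) = x·(1/2 − x), so u'(x) = 1/2 - 2*x.
u(x) = x·(1/2 − x) vanishes at x = 0 and x = 1/2, so u ∈ H^1_0(0, 1/2). Differentiate via the product rule and integrate the resulting polynomials term by term.
  ∫_0^1/2 u² dx = ∫_0^1/2 (x^4 - x^3 + x^2/4) dx. Term by term:
    ∫_0^1/2 x^4 dx = 1/160;  ∫_0^1/2 -x^3 dx = -1/64;  ∫_0^1/2 x^2/4 dx = 1/96.
  Sum: 1/160 − 1/64 + 1/96 = 1/960.
  ∫_0^1/2 (u')² dx = ∫_0^1/2 (4*x^2 - 2*x + 1/4) dx. Term by term:
    ∫_0^1/2 4*x^2 dx = 1/6;  ∫_0^1/2 -2*x dx = -1/4;  ∫_0^1/2 1/4 dx = 1/8.
  Sum: 1/6 − 1/4 + 1/8 = 1/24.
∫_0^1/2 u² dx = 1/960, so ||u||_L² = sqrt(15)/120.
∫_0^1/2 (u')² dx = 1/24, so ||u'||_L² = sqrt(6)/12.
Ratio ||u||_L² / ||u'||_L² = sqrt(10)/20.
Sharp Poincaré constant on H^1_0(0, 1/2) is C_P = L/π = 1/(2*π), achieved by sin(2*π·x).
A polynomial bump cannot attain the sharp Poincaré constant (only the first sine eigenfunction does), so the ratio is strictly less than C_P, consistent with ||u||_L² ≤ C_P ||u'||_L².


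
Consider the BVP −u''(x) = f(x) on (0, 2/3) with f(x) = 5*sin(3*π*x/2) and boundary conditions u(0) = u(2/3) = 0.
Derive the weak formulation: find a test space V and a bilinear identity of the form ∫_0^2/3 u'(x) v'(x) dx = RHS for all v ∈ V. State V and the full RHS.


V = H^1_0(0, 2/3) (so v(0) = v(2/3) = 0); weak form: ∫_0^2/3 u'v' dx = ∫_0^2/3 (5*sin(3*π*x/2)) v dx for all v ∈ V.

Multiply both sides by a test function v and integrate from 0 to 2/3:
  ∫_0^2/3 −u''(x) v(x) dx = ∫_0^2/3 f(x) v(x) dx.
Integrate the LHS by parts once:
  ∫_0^2/3 −u'' v dx = −[u'(x) v(x)]_0^2/3 + ∫_0^2/3 u'(x) v'(x) dx.
Thus ∫_0^2/3 u'(x) v'(x) dx = ∫_0^2/3 f(x) v(x) dx + [u'(x) v(x)]_0^2/3.
Choose V so that boundary terms are either known or forced to vanish.
u is Dirichlet: u(0) = u(2/3) = 0. Let V = H^1_0(0, 2/3); then v(0) = v(2/3) = 0, and [u' v]_0^2/3 = 0.
Weak formulation: find u (satisfying any essential BC) such that ∫_0^2/3 u'(x) v'(x) dx = ∫_0^2/3 f v dx for all v ∈ V.
Substituting f(x) = 5*sin(3*π*x/2), the right-hand side is ∫_0^2/3 (5*sin(3*π*x/2)) v dx.


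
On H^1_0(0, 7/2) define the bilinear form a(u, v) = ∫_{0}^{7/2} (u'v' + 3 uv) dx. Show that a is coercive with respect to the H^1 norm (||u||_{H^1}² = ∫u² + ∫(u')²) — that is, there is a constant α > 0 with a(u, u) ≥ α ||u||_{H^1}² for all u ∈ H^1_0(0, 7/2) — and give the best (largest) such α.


α = 1

Coercivity of a(·,·) on H^1_0(0, 7/2) means a(u, u) ≥ α ||u||_{H^1}² for every u ∈ H^1_0.
The interval has length L = 7/2, and Poincaré/coercivity depend only on L. Here a(u, u) = ∫(u')² + (3)·∫u².
Here c = 3 ≥ 1, so a(u,u) = ∫(u')² + c∫u² ≥ ∫(u')² + ∫u² = ||u||_{H^1}², i.e. α = 1 works. No larger α is possible: a(u,u) ≥ α||u||_{H^1}² means (1−α)∫(u')² ≥ (α−c)∫u², and for the modes u_n = sin(nπ(x−x₀)/L) (x₀ the left endpoint) one has ∫u_n²/∫(u_n')² = (L/(nπ))² → 0, so a(u_n,u_n)/||u_n||_{H^1}² → 1. Hence the optimal constant is α = 1.
Therefore α = 1.


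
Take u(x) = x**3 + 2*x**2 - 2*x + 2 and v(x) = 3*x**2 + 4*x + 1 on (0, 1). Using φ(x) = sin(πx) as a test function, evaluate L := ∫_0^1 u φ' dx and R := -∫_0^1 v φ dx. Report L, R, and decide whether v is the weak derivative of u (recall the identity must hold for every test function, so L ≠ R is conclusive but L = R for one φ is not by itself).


LHS = -3/π + 12/π^3, RHS = -9/π + 12/π^3. No, v is not the weak derivative of u.

u(x) = x**3 + 2*x**2 - 2*x + 2, classical derivative u'(x) = 3*x**2 + 4*x - 2.
φ(x) = sin(πx), so φ'(x) = π*cos(π*x).
Note φ(0) = φ(1) = 0, so the boundary term u·φ vanishes.
LHS = ∫_0^1 u(x) φ'(x) dx = ∫_0^1 (π*x^3*cos(π*x) + 2*π*x^2*cos(π*x) - 2*π*x*cos(π*x) + 2*π*cos(π*x)) dx. Term by term:
  ∫_0^1 2*π*cos(π*x) dx = 0;  ∫_0^1 π*x^3*cos(π*x) dx = -3/π + 12/π^3;  ∫_0^1 -2*π*x*cos(π*x) dx = 4/π;
  ∫_0^1 2*π*x^2*cos(π*x) dx = -4/π.
Sum: 0 + -3/π + 12/π^3 + 4/π − 4/π = -3/π + 12/π^3.
So LHS = -3/π + 12/π^3.
∫_0^1 v(x) φ(x) dx = ∫_0^1 (3*x^2*sin(π*x) + 4*x*sin(π*x) + sin(π*x)) dx. Term by term:
  ∫_0^1 3*x^2*sin(π*x) dx = -12/π^3 + 3/π;  ∫_0^1 4*x*sin(π*x) dx = 4/π;  ∫_0^1 sin(π*x) dx = 2/π.
Sum: -12/π^3 + 3/π + 4/π + 2/π = -12/π^3 + 9/π.
So RHS = -∫_0^1 v(x) φ(x) dx = -9/π + 12/π^3.
LHS − RHS = 6/π ≠ 0, so the identity fails.
(For a valid weak derivative the identity must hold for EVERY test function, in particular this one. The failure shows v is NOT the weak derivative of u.)
Correct weak derivative would be u'(x) = 3*x**2 + 4*x - 2.


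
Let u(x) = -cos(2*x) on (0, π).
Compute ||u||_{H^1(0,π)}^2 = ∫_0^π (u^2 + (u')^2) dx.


||u||_{H^1(0,π)}^2 = 5*π/2

u'(x) = 2*sin(2*x).
Expand u² and (u')² and integrate term by term on (0, π), using: for integers n ≥ 1, ∫_0^π sin²(nx) dx = ∫_0^π cos²(nx) dx = π/2; for n ≠ n', ∫_0^π sin(nx)sin(n'x) dx = ∫_0^π cos(nx)cos(n'x) dx = 0; and by product-to-sum, ∫_0^π sin(nx)cos(n'x) dx = ½∫_0^π [sin((n+n')x) + sin((n−n')x)] dx, which is 0 when n+n' is even and 2n/(n²−n'²) when n+n' is odd (it need not vanish on (0, π)).
  u² squared terms: (-1)²·∫cos(2x)² dx = 1·π/2 = π/2.
  So ∫_0^π u² dx = π/2.
  (u')² squared terms: (2)²·∫sin(2x)² dx = 4·π/2 = 2*π.
  So ∫_0^π (u')² dx = 2*π.
||u||_{H^1}^2 = (π/2) + (2*π) = 5*π/2.


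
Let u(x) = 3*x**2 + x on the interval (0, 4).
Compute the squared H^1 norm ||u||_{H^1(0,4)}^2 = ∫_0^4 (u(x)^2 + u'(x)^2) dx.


||u||_{H^1}^2 = 46748/15

The H^1 norm (squared) on an interval (0, L) is
  ||u||_{H^1}^2 = ∫_0^L u(x)^2 dx + ∫_0^L u'(x)^2 dx.
Compute u'(x) = 6*x + 1.
Then u(x)^2 = 9*x**4 + 6*x**3 + x**2 and u'(x)^2 = 36*x**2 + 12*x + 1.
Integrate each monomial from 0 to 4 using ∫_0^4 c·x^n dx = c·4^(n+1)/(n+1):
  ∫_0^4 u(x)^2 dx = ∫_0^4 (9*x^4 + 6*x^3 + x^2) dx. Term by term:
    ∫_0^4 9*x^4 dx = 9216/5;  ∫_0^4 6*x^3 dx = 384;  ∫_0^4 x^2 dx = 64/3.
  Sum: 9216/5 + 384 + 64/3 = 33728/15.
  ∫_0^4 u'(x)^2 dx = ∫_0^4 (36*x^2 + 12*x + 1) dx. Term by term:
    ∫_0^4 36*x^2 dx = 768;  ∫_0^4 12*x dx = 96;  ∫_0^4 1 dx = 4.
  Sum: 768 + 96 + 4 = 868.
Adding: ||u||_{H^1}^2 = 33728/15 + 868 = 46748/15.


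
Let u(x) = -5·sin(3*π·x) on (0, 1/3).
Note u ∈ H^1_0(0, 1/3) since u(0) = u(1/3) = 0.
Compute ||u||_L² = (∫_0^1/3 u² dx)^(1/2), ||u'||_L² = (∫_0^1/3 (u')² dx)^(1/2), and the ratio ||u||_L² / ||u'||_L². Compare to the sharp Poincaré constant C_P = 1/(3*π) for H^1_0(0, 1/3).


||u||_L² / ||u'||_L² = 1/(3*π) = C_P.

u(x) = -5·sin(3*π·x), so u'(x) = -15*π*cos(3*π*x).
Writing u(x) = A·sin(kπx/L) with A = -5 and k = 1, use ∫_0^L sin²(kπx/L) dx = L/2 and ∫_0^L cos²(kπx/L) dx = L/2.
u² = 25·sin²(3*π·x) and (u')² = 225*π^2·cos²(3*π·x), and each of sin², cos² integrates to L/2 = 1/6 over (0, 1/3).
∫_0^1/3 u² dx = 25/6, so ||u||_L² = 5*sqrt(6)/6.
∫_0^1/3 (u')² dx = 75*π^2/2, so ||u'||_L² = 5*sqrt(6)*π/2.
Ratio ||u||_L² / ||u'||_L² = 1/(3*π).
Sharp Poincaré constant on H^1_0(0, 1/3) is C_P = L/π = 1/(3*π), achieved by sin(3*π·x).
This is the k = 1 eigenfunction (up to amplitude), so the ratio equals the sharp Poincaré constant exactly.


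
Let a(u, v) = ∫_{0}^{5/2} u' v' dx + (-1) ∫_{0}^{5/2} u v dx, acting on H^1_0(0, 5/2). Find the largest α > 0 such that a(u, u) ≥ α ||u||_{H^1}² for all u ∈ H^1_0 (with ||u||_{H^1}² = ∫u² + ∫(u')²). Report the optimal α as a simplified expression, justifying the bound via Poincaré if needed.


α = (-25 + 4*π^2)/(25 + 4*π^2)

Coercivity of a(·,·) on H^1_0(0, 5/2) means a(u, u) ≥ α ||u||_{H^1}² for every u ∈ H^1_0.
The interval has length L = 5/2, and Poincaré/coercivity depend only on L. Here a(u, u) = ∫(u')² + (-1)·∫u².
Here c = -1 < 0 with |c| < (π/L)² = 4*π^2/25, so coercivity still holds. The condition a(u,u) ≥ α||u||_{H^1}² reads (1−α)∫(u')² ≥ (α−c)∫u². Any admissible α is ≤ 1 (rapidly oscillating u have ∫u²/∫(u')² → 0), and α = 1 would force 0 ≥ (1−c)∫u², impossible since c < 1; so 1−α > 0. By the sharp Poincaré inequality on H^1_0 of an interval of length L, ∫(u')² ≥ (π/L)²∫u² with equality for the first sine mode sin(π(x−x₀)/L) (x₀ the left endpoint), so the inequality holds for all u iff (1−α)(π/L)² ≥ α − c, i.e. α ≤ ((π/L)² + c)/((π/L)² + 1) = (1 + c(L/π)²)/(1 + (L/π)²). (Direct route, valid since c ≤ 0: Poincaré gives c∫u² ≥ c(L/π)²∫(u')², so a(u,u) ≥ (1 + c(L/π)²)∫(u')², while ||u||_{H^1}² ≤ (1 + (L/π)²)∫(u')²; dividing yields the same α.) With (π/L)² = 4*π^2/25 and c = -1, the largest admissible constant is α = ((π/L)² + c)/((π/L)² + 1).
Simplifying, α = (-25 + 4*π^2)/(25 + 4*π^2).


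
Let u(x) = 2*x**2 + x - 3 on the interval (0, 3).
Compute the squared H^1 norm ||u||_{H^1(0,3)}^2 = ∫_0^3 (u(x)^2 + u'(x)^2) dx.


||u||_{H^1}^2 = 1797/5

The H^1 norm (squared) on an interval (0, L) is
  ||u||_{H^1}^2 = ∫_0^L u(x)^2 dx + ∫_0^L u'(x)^2 dx.
Compute u'(x) = 4*x + 1.
Then u(x)^2 = 4*x**4 + 4*x**3 - 11*x**2 - 6*x + 9 and u'(x)^2 = 16*x**2 + 8*x + 1.
Integrate each monomial from 0 to 3 using ∫_0^3 c·x^n dx = c·3^(n+1)/(n+1):
  ∫_0^3 u(x)^2 dx = ∫_0^3 (4*x^4 + 4*x^3 - 11*x^2 - 6*x + 9) dx. Term by term:
    ∫_0^3 4*x^4 dx = 972/5;  ∫_0^3 4*x^3 dx = 81;  ∫_0^3 -11*x^2 dx = -99;
    ∫_0^3 -6*x dx = -27;  ∫_0^3 9 dx = 27.
  Sum: 972/5 + 81 − 99 − 27 + 27 = 882/5.
  ∫_0^3 u'(x)^2 dx = ∫_0^3 (16*x^2 + 8*x + 1) dx. Term by term:
    ∫_0^3 16*x^2 dx = 144;  ∫_0^3 8*x dx = 36;  ∫_0^3 1 dx = 3.
  Sum: 144 + 36 + 3 = 183.
Adding: ||u||_{H^1}^2 = 882/5 + 183 = 1797/5.
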